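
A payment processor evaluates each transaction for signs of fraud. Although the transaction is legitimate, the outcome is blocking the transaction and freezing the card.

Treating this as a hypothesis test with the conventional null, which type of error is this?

Type I error

The null hypothesis here is that the transaction is legitimate.
'Blocking the transaction and freezing the card' corresponds to rejecting H₀.
H₀ was rejected but H₀ is true — a Type I error (false positive).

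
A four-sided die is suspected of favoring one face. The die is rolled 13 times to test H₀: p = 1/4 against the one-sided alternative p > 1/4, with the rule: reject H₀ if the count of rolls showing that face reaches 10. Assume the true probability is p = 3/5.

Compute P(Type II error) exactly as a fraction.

202983472/244140625

Under the alternative p = 3/5, X ~ Binomial(13, 3/5); β is the probability the test does not reject, P(X < 10).
Equivalently, β = 1 − P(X ≥ 10) = 202983472/244140625.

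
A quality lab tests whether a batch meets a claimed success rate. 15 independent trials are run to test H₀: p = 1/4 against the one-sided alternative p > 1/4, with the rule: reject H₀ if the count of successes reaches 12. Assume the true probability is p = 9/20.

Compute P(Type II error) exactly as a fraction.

β = P(fail to reject H₀ | Ha true) = P(X ≤ 11 | p = 9/20), X ~ Binomial(15, 9/20).
Adding the binomial probabilities P(X=0)+…+P(X=11) at p = 9/20 gives 8140171073330835209/8192000000000000000.

8140171073330835209/8192000000000000000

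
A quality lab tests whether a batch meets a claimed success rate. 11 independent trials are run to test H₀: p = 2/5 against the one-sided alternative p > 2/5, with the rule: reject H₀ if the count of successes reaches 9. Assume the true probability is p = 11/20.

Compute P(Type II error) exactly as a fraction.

38288445266097/40960000000000

Under the alternative p = 11/20, S ~ Binomial(11, 11/20); β is the probability the test does not reject, P(S < 9).
Summing C(11,j)·(11/20)^j·(9/20)^{11-j} for j = 0..8 gives 38288445266097/40960000000000.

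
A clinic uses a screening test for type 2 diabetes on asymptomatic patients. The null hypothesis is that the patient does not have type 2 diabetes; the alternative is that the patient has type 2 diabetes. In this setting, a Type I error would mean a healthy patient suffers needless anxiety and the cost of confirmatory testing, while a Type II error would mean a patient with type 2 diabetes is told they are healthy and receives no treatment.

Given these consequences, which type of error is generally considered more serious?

The Type II consequence (a patient with type 2 diabetes is told they are healthy and receives no treatment) is more severe than the Type I consequence (a healthy patient suffers needless anxiety and the cost of confirmatory testing).

Type II error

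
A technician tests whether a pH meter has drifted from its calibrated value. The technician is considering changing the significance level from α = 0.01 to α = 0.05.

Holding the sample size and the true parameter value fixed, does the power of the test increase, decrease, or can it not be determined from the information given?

With a larger α the critical value moves toward the center, so more of the Ha sampling distribution lies in the rejection region.
Since power = 1 − β and β decreases, power increases.

It increases.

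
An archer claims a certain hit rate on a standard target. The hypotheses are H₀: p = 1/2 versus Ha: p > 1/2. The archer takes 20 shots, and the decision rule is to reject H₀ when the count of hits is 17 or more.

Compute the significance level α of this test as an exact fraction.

1351/1048576

The Type I error probability is α = P(Y ≥ 17) computed under H₀, where Y ~ Binomial(20, 1/2).
Summing the upper tail: (1140 + 190 + 20 + 1) / 2^20 = 1351/1048576.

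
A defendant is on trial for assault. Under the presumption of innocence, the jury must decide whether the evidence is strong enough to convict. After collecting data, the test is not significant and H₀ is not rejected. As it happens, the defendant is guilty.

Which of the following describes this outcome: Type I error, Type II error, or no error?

Type II error

The conventional null hypothesis here is that the defendant is innocent.
H₀ was not rejected, but H₀ is actually false.
Failing to reject a false null hypothesis is a Type II error (false negative).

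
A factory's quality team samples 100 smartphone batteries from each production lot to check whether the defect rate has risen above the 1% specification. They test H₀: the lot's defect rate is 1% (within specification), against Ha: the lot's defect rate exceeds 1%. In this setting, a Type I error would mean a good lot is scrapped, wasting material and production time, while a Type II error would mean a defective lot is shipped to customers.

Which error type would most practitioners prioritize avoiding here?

The Type II consequence (a defective lot is shipped to customers) is more severe than the Type I consequence (a good lot is scrapped, wasting material and production time).

Type II error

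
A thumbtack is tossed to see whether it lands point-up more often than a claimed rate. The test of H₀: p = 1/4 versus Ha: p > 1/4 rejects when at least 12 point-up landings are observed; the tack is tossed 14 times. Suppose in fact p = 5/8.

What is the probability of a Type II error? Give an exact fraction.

Under the alternative p = 5/8, K ~ Binomial(14, 5/8); β is the probability the test does not reject, P(K < 12).
Adding the binomial probabilities P(K=0)+…+P(K=11) at p = 5/8 gives 2070361146177/2199023255552.

2070361146177/2199023255552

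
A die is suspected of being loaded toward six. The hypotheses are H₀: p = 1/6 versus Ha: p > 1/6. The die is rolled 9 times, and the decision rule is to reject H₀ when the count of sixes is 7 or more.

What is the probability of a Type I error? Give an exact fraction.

473/5038848

Under H₀, Y ~ Binomial(9, 1/6), and α = P(Y ≥ 7).
P(Y ≥ 7) = Σ_{j=7}^{9} C(9,j)·(1/6)^j·(5/6)^{9-j} = 473/5038848.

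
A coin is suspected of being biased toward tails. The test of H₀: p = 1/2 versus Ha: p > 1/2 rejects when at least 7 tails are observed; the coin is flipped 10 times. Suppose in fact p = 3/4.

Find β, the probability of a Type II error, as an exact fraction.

Under the alternative p = 3/4, Y ~ Binomial(10, 3/4); β is the probability the test does not reject, P(Y < 7).
Adding the binomial probabilities P(Y=0)+…+P(Y=6) at p = 3/4 gives 58753/262144.

58753/262144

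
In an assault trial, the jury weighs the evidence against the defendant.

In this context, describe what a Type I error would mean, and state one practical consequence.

With the conventional null hypothesis that the defendant is innocent:
A Type I error is rejecting H₀ when H₀ is true.
Here that means convicting the defendant when actually the defendant is innocent.

A Type I error would mean concluding that the defendant is guilty when in fact the defendant is innocent. Consequence: an innocent person is convicted and punished.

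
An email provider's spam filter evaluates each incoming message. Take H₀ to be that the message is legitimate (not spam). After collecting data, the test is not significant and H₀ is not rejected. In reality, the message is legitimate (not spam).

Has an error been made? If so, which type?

Neither — the decision is correct.

The test retained a true H₀ — the decision matches the true state.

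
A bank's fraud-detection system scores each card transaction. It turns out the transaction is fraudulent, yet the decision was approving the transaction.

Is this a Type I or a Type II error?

Type II error

The null hypothesis here is that the transaction is legitimate.
'Approving the transaction' corresponds to failing to reject H₀.
H₀ was not rejected but H₀ is false — a Type II error (false negative).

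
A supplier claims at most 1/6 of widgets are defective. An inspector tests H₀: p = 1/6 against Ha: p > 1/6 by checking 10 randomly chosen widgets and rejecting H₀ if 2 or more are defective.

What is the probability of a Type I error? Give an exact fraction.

10389767/20155392

The significance level is the probability, assuming p = 1/6, of seeing 2 or more defectives in 10 draws.
Computing the lower-tail complement: 1 − 9765625/20155392 = 10389767/20155392.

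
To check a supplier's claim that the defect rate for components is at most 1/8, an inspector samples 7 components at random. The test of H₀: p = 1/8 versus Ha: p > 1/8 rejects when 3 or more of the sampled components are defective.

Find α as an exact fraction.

97119/2097152

The significance level is the probability, assuming p = 1/8, of seeing 3 or more defectives in 7 draws.
Via the complement, α = 1 − Σ_{j=0}^{2} C(7,j)(1/8)^j(7/8)^{7-j} = 97119/2097152.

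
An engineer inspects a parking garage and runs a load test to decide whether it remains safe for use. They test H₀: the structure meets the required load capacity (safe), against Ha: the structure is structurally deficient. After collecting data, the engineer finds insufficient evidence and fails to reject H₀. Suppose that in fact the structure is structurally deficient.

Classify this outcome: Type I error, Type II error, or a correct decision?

Type II error

H₀ was not rejected, but H₀ is actually false.
Failing to reject a false null hypothesis is a Type II error (false negative).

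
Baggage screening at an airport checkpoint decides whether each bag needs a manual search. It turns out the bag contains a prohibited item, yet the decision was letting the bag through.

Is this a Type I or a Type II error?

The null hypothesis here is that the bag contains no prohibited items.
'Letting the bag through' corresponds to failing to reject H₀.
H₀ was not rejected but H₀ is false — a Type II error (false negative).

Type II error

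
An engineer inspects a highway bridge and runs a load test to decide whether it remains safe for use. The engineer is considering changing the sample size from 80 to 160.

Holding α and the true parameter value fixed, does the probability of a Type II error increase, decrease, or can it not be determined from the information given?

More data shrinks sampling variability; the test statistic under Ha concentrates further from the null value, making rejection more likely.

It decreases.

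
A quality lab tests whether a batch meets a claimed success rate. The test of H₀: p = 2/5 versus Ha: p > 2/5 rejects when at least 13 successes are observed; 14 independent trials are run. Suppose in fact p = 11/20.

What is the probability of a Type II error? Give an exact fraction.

1633670388436281453/1638400000000000000

A Type II error is failing to reject when Ha holds: with p = 11/20, β = P(X ≤ 12).
Equivalently, β = 1 − P(X ≥ 13) = 1633670388436281453/1638400000000000000.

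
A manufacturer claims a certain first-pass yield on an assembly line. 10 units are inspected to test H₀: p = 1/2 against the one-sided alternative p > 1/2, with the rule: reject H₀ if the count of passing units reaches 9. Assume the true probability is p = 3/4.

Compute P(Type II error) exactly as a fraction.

792697/1048576

β = P(fail to reject H₀ | Ha true) = P(S ≤ 8 | p = 3/4), S ~ Binomial(10, 3/4).
Equivalently, β = 1 − P(S ≥ 9) = 792697/1048576.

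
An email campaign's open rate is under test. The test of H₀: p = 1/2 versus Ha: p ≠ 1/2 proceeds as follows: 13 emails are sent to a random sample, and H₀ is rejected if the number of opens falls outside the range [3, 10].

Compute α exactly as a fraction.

23/1024

The significance level is the null-hypothesis probability of the rejection region {≤2} ∪ {≥11}.
The two tails are symmetric, so α = 2·(1 + 13 + 78)/2^13 = 184/8192 = 23/1024.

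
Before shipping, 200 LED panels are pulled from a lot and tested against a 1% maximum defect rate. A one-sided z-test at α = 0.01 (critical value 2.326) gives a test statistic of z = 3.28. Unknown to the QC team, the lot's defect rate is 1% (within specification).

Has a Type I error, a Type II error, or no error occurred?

Type I error

The conventional null hypothesis is that the lot's defect rate is 1% (within specification).
Since z = 3.28 > z* = 2.326, H₀ is rejected.
H₀ is true (actually the lot's defect rate is 1% (within specification)).
Rejecting a true H₀ is a Type I error.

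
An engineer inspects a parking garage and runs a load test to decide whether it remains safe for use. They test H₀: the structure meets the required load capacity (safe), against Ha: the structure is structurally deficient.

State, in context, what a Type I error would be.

A Type I error is rejecting H₀ when H₀ is true.
Here that means closing the structure for repairs when actually the structure meets the required load capacity (safe).

A Type I error would mean concluding that the structure is structurally deficient when in fact the structure meets the required load capacity (safe).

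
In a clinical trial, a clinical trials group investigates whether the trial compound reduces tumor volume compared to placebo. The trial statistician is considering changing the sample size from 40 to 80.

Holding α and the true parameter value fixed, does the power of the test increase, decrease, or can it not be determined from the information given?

It increases.

A larger sample reduces the standard error, pulling the sampling distribution under Ha further from the non-rejection region.
Since power = 1 − β and β decreases, power increases.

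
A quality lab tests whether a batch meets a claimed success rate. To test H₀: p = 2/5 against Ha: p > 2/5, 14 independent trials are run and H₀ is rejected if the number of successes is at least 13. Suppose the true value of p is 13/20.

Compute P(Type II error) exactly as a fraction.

Under the alternative p = 13/20, K ~ Binomial(14, 13/20); β is the probability the test does not reject, P(K < 13).
Adding the binomial probabilities P(K=0)+…+P(K=12) at p = 13/20 gives 1604780863168259917/1638400000000000000.

1604780863168259917/1638400000000000000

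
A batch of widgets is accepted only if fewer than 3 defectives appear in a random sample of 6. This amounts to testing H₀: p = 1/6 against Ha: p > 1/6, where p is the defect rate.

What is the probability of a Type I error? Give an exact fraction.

1453/23328

Under H₀, S ~ Binomial(6, 1/6); the Type I error rate is P(S ≥ 3).
α = 1 − P(S ≤ 2) = 1 − 21875/23328 = 1453/23328.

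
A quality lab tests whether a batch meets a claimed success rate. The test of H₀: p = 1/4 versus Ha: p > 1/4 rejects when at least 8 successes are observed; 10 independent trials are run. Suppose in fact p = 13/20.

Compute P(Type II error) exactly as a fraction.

1890285078059/2560000000000

Under the alternative p = 13/20, Y ~ Binomial(10, 13/20); β is the probability the test does not reject, P(Y < 8).
Equivalently, β = 1 − P(Y ≥ 8) = 1890285078059/2560000000000.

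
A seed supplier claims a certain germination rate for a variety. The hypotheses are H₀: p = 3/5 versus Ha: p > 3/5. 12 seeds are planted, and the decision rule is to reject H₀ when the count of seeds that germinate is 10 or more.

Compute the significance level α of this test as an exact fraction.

4074381/48828125

α = P(reject H₀ | H₀ true) = P(S ≥ 10 | p = 3/5), with S ~ Binomial(12, 3/5).
Summing C(12,j)(3/5)^j(2/5)^{12−j} for j = 10,…,12 gives 4074381/48828125.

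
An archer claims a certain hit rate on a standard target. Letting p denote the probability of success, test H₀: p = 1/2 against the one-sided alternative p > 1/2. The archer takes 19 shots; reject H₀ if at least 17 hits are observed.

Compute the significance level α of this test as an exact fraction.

191/524288

Under H₀, Y ~ Binomial(19, 1/2), and α = P(Y ≥ 17).
Summing the upper tail: (171 + 19 + 1) / 2^19 = 191/524288.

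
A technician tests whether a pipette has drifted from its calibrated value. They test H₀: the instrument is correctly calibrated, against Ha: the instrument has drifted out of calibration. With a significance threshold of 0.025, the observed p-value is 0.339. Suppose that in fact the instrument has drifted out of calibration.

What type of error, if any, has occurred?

Since p = 0.339 ≥ α = 0.025, H₀ is not rejected.
H₀ is false (actually the instrument has drifted out of calibration).
Failing to reject a false H₀ is a Type II error.

Type II error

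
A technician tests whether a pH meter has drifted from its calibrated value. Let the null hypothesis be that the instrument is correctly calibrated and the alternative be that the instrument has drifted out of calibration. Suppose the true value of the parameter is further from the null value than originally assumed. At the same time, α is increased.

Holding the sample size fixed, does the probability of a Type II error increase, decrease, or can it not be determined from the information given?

A larger true effect moves the Ha sampling distribution further from the H₀ critical value, making rejection more likely when Ha is true. Relaxing α lowers the evidence threshold; under Ha, outcomes that previously fell short now trigger rejection. Both changes push β in the same direction.

It decreases.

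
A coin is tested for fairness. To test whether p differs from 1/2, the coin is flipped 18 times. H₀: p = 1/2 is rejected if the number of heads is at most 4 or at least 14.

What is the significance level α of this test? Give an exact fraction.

α = P(X ≤ 4 or X ≥ 14 | p = 1/2), X ~ Binomial(18, 1/2).
By symmetry, α = 2·P(X ≤ 4) = 2·(1 + 18 + 153 + 816 + 3060)/262144 = 8096/262144 = 253/8192.

253/8192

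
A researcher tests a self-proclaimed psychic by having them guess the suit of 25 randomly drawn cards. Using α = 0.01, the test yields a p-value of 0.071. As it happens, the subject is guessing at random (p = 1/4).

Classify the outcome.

The conventional null hypothesis is that the subject is guessing at random (p = 1/4).
Since p = 0.071 ≥ α = 0.01, H₀ is not rejected.
H₀ is true (actually the subject is guessing at random (p = 1/4)).
The decision matches the true state — no error.

Neither — the decision is correct.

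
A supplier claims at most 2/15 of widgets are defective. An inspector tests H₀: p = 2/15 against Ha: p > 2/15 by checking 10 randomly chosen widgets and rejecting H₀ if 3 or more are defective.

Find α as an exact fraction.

Under H₀, Y ~ Binomial(10, 2/15); the Type I error rate is P(Y ≥ 3).
Computing the lower-tail complement: 1 − 165593336363/192216796875 = 26623460512/192216796875.

26623460512/192216796875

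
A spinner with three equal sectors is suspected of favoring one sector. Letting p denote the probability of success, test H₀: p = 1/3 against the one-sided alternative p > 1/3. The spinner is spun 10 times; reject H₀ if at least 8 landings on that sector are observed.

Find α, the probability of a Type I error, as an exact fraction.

67/19683

α = P(reject H₀ | H₀ true) = P(X ≥ 8 | p = 1/3), with X ~ Binomial(10, 1/3).
Adding the binomial terms for j = 8 through 10 with p = 1/3 yields 67/19683.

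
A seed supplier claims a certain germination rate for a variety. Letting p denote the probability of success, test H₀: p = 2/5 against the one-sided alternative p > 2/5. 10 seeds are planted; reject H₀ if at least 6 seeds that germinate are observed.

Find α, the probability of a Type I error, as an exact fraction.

1623424/9765625

The Type I error probability is α = P(S ≥ 6) computed under H₀, where S ~ Binomial(10, 2/5).
Summing C(10,j)(2/5)^j(3/5)^{10−j} for j = 6,…,10 gives 1623424/9765625.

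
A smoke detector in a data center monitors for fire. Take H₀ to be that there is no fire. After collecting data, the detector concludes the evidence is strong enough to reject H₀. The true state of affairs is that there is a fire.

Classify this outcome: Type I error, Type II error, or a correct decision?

The test rejected a false H₀ — the decision matches the true state.

Neither — the decision is correct.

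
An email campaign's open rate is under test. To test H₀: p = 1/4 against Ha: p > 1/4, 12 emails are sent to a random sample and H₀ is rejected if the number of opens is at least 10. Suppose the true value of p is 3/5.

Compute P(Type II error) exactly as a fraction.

A Type II error is failing to reject when Ha holds: with p = 3/5, β = P(S ≤ 9).
Equivalently, β = 1 − P(S ≥ 10) = 44753744/48828125.

44753744/48828125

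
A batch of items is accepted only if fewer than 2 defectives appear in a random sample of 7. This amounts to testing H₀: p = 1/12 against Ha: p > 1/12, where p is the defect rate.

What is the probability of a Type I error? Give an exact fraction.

219095/1990656

Under H₀, X ~ Binomial(7, 1/12); the Type I error rate is P(X ≥ 2).
Computing the lower-tail complement: 1 − 1771561/1990656 = 219095/1990656.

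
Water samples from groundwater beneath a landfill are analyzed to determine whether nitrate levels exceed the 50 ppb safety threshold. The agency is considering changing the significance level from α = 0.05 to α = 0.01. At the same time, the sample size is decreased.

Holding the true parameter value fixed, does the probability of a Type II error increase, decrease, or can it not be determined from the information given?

It increases.

A smaller α moves the rejection region further into the tail. With the alternative true, more outcomes now fall outside the rejection region, so failing to reject becomes more likely. A smaller sample increases the standard error, so the sampling distributions under H₀ and Ha overlap more. Both changes push β in the same direction.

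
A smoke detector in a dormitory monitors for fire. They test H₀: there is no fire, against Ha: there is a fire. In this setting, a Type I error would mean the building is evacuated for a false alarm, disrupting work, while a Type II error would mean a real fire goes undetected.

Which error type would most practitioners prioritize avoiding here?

Type II error

The Type II consequence (a real fire goes undetected) is more severe than the Type I consequence (the building is evacuated for a false alarm, disrupting work).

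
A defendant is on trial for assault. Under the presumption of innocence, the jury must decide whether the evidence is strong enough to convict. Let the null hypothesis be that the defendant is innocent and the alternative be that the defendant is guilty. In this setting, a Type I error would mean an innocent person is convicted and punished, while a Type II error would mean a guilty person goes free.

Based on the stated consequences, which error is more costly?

The Type I consequence (an innocent person is convicted and punished) is more severe than the Type II consequence (a guilty person goes free).

Type I error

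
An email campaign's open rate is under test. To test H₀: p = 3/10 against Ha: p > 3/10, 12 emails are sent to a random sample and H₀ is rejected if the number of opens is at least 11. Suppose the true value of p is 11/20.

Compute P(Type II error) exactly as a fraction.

Under the alternative p = 11/20, Y ~ Binomial(12, 11/20); β is the probability the test does not reject, P(Y < 11).
Adding the binomial probabilities P(Y=0)+…+P(Y=10) at p = 11/20 gives 4062047911197291/4096000000000000.

4062047911197291/4096000000000000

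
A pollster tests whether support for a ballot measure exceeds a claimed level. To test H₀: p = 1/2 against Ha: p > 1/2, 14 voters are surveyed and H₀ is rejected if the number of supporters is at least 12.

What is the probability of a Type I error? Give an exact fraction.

53/8192

Under H₀, K ~ Binomial(14, 1/2), and α = P(K ≥ 12).
Summing the upper tail: (91 + 14 + 1) / 2^14 = 106/16384 = 53/8192.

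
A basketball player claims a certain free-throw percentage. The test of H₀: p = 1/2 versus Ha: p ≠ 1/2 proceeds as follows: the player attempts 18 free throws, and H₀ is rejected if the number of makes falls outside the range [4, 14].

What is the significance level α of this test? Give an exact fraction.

247/32768

The significance level is the null-hypothesis probability of the rejection region {≤3} ∪ {≥15}.
Each tail has probability (1 + 18 + 153 + 816)/262144; doubling gives α = 1976/262144 = 247/32768.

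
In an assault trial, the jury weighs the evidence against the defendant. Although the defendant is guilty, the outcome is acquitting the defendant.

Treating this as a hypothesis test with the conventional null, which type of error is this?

The null hypothesis here is that the defendant is innocent.
'Acquitting the defendant' corresponds to failing to reject H₀.
H₀ was not rejected but H₀ is false — a Type II error (false negative).

Type II error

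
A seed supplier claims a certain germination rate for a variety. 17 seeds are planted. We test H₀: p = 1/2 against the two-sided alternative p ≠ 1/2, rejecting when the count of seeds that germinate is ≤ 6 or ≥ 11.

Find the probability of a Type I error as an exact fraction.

10889/32768

Under H₀, Y ~ Binomial(17, 1/2); α is the probability of landing in either tail, P(Y ≤ 6) + P(Y ≥ 11).
By symmetry, α = 2·P(Y ≤ 6) = 2·(1 + 17 + 136 + 680 + 2380 + 6188 + 12376)/131072 = 43556/131072 = 10889/32768.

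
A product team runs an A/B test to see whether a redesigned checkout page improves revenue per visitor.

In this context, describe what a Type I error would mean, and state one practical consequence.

A Type I error would mean concluding that the new design increases revenue per visitor when in fact the new design has no effect on revenue per visitor. Consequence: engineering effort is spent shipping a change that doesn't actually help.

With the conventional null hypothesis that the new design has no effect on revenue per visitor:
A Type I error is rejecting H₀ when H₀ is true.
Here that means shipping the new feature to all users when actually the new design has no effect on revenue per visitor.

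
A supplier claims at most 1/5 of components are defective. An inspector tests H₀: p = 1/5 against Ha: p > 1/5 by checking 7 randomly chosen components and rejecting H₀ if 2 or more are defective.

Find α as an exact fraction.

33069/78125

The significance level is the probability, assuming p = 1/5, of seeing 2 or more defectives in 7 draws.
Via the complement, α = 1 − Σ_{j=0}^{1} C(7,j)(1/5)^j(4/5)^{7-j} = 33069/78125.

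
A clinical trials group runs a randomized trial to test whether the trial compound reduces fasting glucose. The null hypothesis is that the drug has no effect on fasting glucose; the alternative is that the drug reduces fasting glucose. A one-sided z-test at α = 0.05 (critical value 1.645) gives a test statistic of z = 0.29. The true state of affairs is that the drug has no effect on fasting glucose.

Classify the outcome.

Neither — the decision is correct.

Since z = 0.29 ≤ z* = 1.645, H₀ is not rejected.
H₀ is true (actually the drug has no effect on fasting glucose).
The decision matches the true state — no error.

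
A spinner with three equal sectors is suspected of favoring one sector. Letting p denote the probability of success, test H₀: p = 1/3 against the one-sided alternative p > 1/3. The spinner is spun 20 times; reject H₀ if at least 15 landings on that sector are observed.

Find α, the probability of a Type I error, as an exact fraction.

The Type I error probability is α = P(X ≥ 15) computed under H₀, where X ~ Binomial(20, 1/3).
Summing C(20,j)(1/3)^j(2/3)^{20−j} for j = 15,…,20 gives 64841/387420489.

64841/387420489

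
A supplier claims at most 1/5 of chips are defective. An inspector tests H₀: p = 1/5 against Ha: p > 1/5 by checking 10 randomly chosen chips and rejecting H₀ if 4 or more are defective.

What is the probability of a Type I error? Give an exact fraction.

Under H₀, S ~ Binomial(10, 1/5); the Type I error rate is P(S ≥ 4).
Via the complement, α = 1 − Σ_{j=0}^{3} C(10,j)(1/5)^j(4/5)^{10-j} = 1180409/9765625.

1180409/9765625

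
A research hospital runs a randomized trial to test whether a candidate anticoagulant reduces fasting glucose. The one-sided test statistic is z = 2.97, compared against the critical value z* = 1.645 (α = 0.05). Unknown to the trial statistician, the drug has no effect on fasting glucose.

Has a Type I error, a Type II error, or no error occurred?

The conventional null hypothesis is that the drug has no effect on fasting glucose.
Since z = 2.97 > z* = 1.645, H₀ is rejected.
H₀ is true (actually the drug has no effect on fasting glucose).
Rejecting a true H₀ is a Type I error.

Type I error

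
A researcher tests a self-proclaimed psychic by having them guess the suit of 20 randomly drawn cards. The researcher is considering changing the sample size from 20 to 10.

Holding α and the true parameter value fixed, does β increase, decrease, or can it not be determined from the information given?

With less data the test statistic is noisier; under Ha, more outcomes land inside the acceptance region.

It increases.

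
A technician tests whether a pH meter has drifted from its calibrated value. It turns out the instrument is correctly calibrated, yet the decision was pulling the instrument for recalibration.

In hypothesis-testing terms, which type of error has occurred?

The null hypothesis here is that the instrument is correctly calibrated.
'Pulling the instrument for recalibration' corresponds to rejecting H₀.
H₀ was rejected but H₀ is true — a Type I error (false positive).

Type I error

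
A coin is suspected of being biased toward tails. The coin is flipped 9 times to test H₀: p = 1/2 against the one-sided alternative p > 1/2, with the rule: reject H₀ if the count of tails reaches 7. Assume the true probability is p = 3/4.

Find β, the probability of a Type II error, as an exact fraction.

A Type II error is failing to reject when Ha holds: with p = 3/4, β = P(S ≤ 6).
Adding the binomial probabilities P(S=0)+…+P(S=6) at p = 3/4 gives 13085/32768.

13085/32768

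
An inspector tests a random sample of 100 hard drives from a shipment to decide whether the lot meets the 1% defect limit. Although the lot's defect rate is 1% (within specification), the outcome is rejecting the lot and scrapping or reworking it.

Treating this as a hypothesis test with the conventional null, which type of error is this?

The null hypothesis here is that the lot's defect rate is 1% (within specification).
'Rejecting the lot and scrapping or reworking it' corresponds to rejecting H₀.
H₀ was rejected but H₀ is true — a Type I error (false positive).

Type I error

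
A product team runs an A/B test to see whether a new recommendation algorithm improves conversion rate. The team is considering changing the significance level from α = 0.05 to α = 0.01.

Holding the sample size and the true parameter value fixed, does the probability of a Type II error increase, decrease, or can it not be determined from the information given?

Tightening α shrinks the rejection region. When Ha holds, fewer sample outcomes clear the stricter threshold, so more fall in the acceptance region.

It increases.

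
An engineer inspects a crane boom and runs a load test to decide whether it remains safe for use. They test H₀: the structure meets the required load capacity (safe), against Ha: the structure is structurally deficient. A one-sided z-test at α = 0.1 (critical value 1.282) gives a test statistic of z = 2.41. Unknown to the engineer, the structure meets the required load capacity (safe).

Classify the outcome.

Since z = 2.41 > z* = 1.282, H₀ is rejected.
H₀ is true (actually the structure meets the required load capacity (safe)).
Rejecting a true H₀ is a Type I error.

Type I error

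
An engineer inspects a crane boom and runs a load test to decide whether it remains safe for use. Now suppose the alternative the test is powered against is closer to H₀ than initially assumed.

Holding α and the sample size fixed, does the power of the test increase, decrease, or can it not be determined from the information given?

It decreases.

When the true parameter is near the null value, the test has a harder time distinguishing Ha from H₀.
Since power = 1 − β and β increases, power decreases.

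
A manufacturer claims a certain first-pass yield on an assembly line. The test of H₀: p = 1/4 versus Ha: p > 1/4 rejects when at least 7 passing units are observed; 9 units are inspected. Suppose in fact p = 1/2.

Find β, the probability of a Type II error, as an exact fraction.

233/256

β = P(fail to reject H₀ | Ha true) = P(K ≤ 6 | p = 1/2), K ~ Binomial(9, 1/2).
Equivalently, β = 1 − P(K ≥ 7) = 233/256.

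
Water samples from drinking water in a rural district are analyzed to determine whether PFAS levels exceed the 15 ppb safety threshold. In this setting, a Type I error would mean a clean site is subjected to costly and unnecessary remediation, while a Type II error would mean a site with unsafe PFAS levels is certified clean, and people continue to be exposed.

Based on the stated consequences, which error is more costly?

Type II error

The Type II consequence (a site with unsafe PFAS levels is certified clean, and people continue to be exposed) is more severe than the Type I consequence (a clean site is subjected to costly and unnecessary remediation).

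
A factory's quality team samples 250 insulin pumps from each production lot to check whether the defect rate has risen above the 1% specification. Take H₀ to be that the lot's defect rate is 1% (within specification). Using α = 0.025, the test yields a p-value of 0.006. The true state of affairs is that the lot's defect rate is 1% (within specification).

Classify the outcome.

Since p = 0.006 < α = 0.025, H₀ is rejected.
H₀ is true (actually the lot's defect rate is 1% (within specification)).
Rejecting a true H₀ is a Type I error.

Type I error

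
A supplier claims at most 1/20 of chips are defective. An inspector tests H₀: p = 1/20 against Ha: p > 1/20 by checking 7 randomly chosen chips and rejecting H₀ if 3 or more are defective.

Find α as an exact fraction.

Under H₀, S ~ Binomial(7, 1/20); the Type I error rate is P(S ≥ 3).
Computing the lower-tail complement: 1 − 255038197/256000000 = 961803/256000000.

961803/256000000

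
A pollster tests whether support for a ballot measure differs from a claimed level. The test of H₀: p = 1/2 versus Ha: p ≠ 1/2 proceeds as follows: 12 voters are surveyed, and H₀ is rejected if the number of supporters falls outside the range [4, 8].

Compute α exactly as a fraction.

Under H₀, K ~ Binomial(12, 1/2); α is the probability of landing in either tail, P(K ≤ 3) + P(K ≥ 9).
By symmetry, α = 2·P(K ≤ 3) = 2·(1 + 12 + 66 + 220)/4096 = 598/4096 = 299/2048.

299/2048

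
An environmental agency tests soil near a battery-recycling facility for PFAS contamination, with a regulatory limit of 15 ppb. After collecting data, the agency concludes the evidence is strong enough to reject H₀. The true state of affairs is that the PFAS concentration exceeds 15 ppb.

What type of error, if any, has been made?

Neither — the decision is correct.

The conventional null hypothesis here is that the PFAS concentration is at or below 15 ppb (safe).
The test rejected a false H₀ — the decision matches the true state.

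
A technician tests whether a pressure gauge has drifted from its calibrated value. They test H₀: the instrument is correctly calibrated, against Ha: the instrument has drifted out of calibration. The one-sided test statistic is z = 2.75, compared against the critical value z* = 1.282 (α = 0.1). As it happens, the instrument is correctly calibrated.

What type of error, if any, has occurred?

Type I error

Since z = 2.75 > z* = 1.282, H₀ is rejected.
H₀ is true (actually the instrument is correctly calibrated).
Rejecting a true H₀ is a Type I error.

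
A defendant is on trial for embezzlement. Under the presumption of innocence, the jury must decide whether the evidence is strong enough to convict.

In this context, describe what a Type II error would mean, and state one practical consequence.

A Type II error would mean concluding that the defendant is innocent (or at least failing to establish that the defendant is guilty) when in fact the defendant is guilty. Consequence: a guilty person goes free.

With the conventional null hypothesis that the defendant is innocent:
A Type II error is failing to reject H₀ when H₀ is false.
Here that means acquitting the defendant when actually the defendant is guilty.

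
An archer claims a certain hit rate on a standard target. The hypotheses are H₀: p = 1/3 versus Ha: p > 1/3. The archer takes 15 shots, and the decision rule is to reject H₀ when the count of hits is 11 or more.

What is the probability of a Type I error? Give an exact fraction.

25931/14348907

Under H₀, K ~ Binomial(15, 1/3), and α = P(K ≥ 11).
Adding the binomial terms for j = 11 through 15 with p = 1/3 yields 25931/14348907.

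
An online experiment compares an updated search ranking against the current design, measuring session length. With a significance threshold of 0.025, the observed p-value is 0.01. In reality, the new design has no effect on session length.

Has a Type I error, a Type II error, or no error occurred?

Type I error

The conventional null hypothesis is that the new design has no effect on session length.
Since p = 0.01 < α = 0.025, H₀ is rejected.
H₀ is true (actually the new design has no effect on session length).
Rejecting a true H₀ is a Type I error.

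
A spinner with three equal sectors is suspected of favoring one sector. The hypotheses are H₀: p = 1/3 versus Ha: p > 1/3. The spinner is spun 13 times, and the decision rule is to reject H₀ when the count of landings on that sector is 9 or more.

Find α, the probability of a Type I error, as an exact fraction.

521/59049

α = P(reject H₀ | H₀ true) = P(S ≥ 9 | p = 1/3), with S ~ Binomial(13, 1/3).
Summing C(13,j)(1/3)^j(2/3)^{13−j} for j = 9,…,13 gives 521/59049.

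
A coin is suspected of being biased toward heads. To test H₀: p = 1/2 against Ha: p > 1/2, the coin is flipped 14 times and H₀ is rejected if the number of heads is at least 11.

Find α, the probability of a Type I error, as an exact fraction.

Under H₀, S ~ Binomial(14, 1/2), and α = P(S ≥ 11).
That's C(14,11) + C(14,12) + C(14,13) + C(14,14) over 2^14, i.e. (364 + 91 + 14 + 1)/16384 = 470/16384 = 235/8192.

235/8192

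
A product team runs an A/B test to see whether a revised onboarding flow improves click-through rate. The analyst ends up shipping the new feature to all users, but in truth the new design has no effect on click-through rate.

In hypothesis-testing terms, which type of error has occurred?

The null hypothesis here is that the new design has no effect on click-through rate.
'Shipping the new feature to all users' corresponds to rejecting H₀.
H₀ was rejected but H₀ is true — a Type I error (false positive).

Type I error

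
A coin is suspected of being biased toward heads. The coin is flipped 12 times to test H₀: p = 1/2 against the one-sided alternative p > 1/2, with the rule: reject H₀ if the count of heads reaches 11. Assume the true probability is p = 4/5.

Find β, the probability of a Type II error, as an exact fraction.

177031761/244140625

β = P(fail to reject H₀ | Ha true) = P(K ≤ 10 | p = 4/5), K ~ Binomial(12, 4/5).
Adding the binomial probabilities P(K=0)+…+P(K=10) at p = 4/5 gives 177031761/244140625.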